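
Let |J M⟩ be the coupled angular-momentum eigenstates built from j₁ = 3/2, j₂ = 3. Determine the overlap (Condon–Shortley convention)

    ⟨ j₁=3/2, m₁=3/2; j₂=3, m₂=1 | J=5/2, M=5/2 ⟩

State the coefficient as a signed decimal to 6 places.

+0.327327  (= +√(3/28))

j₁+j₂−J=2  J+j₁−j₂=1  J−j₁+j₂=4  j₁+j₂+J+1=8
(j₁±m₁, j₂±m₂, J±M) = (3,0,4,2,5,0)
P² = 1728/7
sum k=0..0:
  [0] +1/48 = 1/48
S = 1/48
C² = P²·S² = 3/28 ; C = +0.327327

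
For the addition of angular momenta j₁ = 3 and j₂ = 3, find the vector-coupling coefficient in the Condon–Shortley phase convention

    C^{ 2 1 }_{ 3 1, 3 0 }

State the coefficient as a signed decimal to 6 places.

triangle: 4!·2!·2!/9! = 96/362880
(j±m)!: 4!·2!·3!·3!·3!·1! = 10368
prefactor² = (2J+1)·Δ·N² = 96/7
  k=1: −1/(1!·3!·1!·2!·1!·0!) = -1/12
  k=2: +1/(2!·2!·0!·1!·2!·1!) = 1/8
Σ = 1/24  ⇒  CG² = 96/7·1/24² = 1/42
CG = +√(1/42) = +0.154303

+0.154303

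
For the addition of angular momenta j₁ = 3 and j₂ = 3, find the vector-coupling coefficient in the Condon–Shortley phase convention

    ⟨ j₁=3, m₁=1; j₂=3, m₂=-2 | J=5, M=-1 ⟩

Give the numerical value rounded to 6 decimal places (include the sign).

√[11·1!5!5!/12! · 4!2!1!5!4!6!] = √(230400/7)
  +(−1)^0/∏(0,1,2,1,3,4)! = 1/288  (running 1/288)
  +(−1)^1/∏(1,0,1,0,4,5)! = -1/2880  (running 1/320)
⟨..|..⟩ = √(230400/7)·(1/320) = +0.566947

+0.566947  (= +√(9/28))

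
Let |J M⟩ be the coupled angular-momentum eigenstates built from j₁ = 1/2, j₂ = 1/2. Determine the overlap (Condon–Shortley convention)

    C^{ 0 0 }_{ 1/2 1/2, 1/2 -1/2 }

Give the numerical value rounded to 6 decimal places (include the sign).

j₁+j₂−J=1  J+j₁−j₂=0  J−j₁+j₂=0  j₁+j₂+J+1=2
(j₁±m₁, j₂±m₂, J±M) = (1,0,0,1,0,0)
P² = 1/2
sum k=0..0:
  [0] +1/1 = 1
S = 1
C² = P²·S² = 1/2 ; C = +0.707107

+0.707107  (= +√(1/2))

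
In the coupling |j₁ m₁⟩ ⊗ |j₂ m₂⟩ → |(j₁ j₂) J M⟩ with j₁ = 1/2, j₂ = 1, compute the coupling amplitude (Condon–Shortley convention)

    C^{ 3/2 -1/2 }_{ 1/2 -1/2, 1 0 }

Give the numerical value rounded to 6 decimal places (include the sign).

+√(2/3) = +0.816497

√[4·0!1!2!/4! · 0!1!1!1!1!2!] = √(2/3)
  +(−1)^0/∏(0,0,1,1,0,1)! = 1  (running 1)
⟨..|..⟩ = √(2/3)·(1) = +0.816497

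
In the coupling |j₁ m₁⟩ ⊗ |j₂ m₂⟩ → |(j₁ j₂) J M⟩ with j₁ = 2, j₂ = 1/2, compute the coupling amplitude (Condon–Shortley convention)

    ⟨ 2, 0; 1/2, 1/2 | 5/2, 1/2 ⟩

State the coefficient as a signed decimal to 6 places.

triangle: 0!×4!×1!/6! = 24/720
(j±m)!: 2!×2!×1!×0!×3!×2! = 48
prefactor² = (2J+1)×Δ×N² = 48/5
  k=0: +1/(0!×0!×2!×1!×2!×0!) = 1/4
Σ = 1/4  ⇒  CG² = 48/5×1/4² = 3/5
CG = +√(3/5) = +0.774597

+0.774597  (= +√(3/5))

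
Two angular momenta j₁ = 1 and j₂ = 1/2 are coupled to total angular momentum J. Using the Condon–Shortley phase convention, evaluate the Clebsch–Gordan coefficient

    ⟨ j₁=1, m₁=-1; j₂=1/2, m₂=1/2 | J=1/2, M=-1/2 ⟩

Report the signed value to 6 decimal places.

j₁+j₂−J=1  J+j₁−j₂=1  J−j₁+j₂=0  j₁+j₂+J+1=3
(j₁±m₁, j₂±m₂, J±M) = (0,2,1,0,0,1)
P² = 2/3
sum k=1..1:
  [1] −1/1 = -1
S = -1
C² = P²·S² = 2/3 ; C = -0.816497

−√(2/3) = -0.816497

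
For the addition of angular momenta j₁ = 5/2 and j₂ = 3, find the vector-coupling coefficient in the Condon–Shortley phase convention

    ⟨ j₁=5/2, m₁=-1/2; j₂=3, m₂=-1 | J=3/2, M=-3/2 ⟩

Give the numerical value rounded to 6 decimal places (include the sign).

+0.507093  (= +√(9/35))

j₁+j₂−J=4  J+j₁−j₂=1  J−j₁+j₂=2  j₁+j₂+J+1=8
(j₁±m₁, j₂±m₂, J±M) = (2,3,2,4,0,3)
P² = 576/35
sum k=2..2:
  [2] +1/8 = 1/8
S = 1/8
C² = P²·S² = 9/35 ; C = +0.507093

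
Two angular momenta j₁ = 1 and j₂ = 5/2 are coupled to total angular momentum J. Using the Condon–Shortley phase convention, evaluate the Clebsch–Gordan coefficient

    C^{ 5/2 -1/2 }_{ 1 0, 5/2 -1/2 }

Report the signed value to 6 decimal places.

+√(1/35) ≈ +0.169031

√[6·1!1!4!/7! · 1!1!2!3!2!3!] = √(144/35)
  +(−1)^0/∏(0,1,1,2,0,2)! = 1/4  (running 1/4)
  +(−1)^1/∏(1,0,0,1,1,3)! = -1/6  (running 1/12)
⟨..|..⟩ = √(144/35)·(1/12) = +0.169031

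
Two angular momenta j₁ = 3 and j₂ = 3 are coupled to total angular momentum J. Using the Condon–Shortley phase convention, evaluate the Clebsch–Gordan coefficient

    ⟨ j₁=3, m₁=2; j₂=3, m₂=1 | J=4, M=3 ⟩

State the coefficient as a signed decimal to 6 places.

√[9·2!4!4!/11! · 5!1!4!2!7!1!] = √(82944/11)
  +(−1)^0/∏(0,2,1,4,3,0)! = 1/288  (running 1/288)
  +(−1)^1/∏(1,1,0,3,4,1)! = -1/144  (running -1/288)
⟨..|..⟩ = √(82944/11)·(-1/288) = -0.301511

−√(1/11) ≈ -0.301511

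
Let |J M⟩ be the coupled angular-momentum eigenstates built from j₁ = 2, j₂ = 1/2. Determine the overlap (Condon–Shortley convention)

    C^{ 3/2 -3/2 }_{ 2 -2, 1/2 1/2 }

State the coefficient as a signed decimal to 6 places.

√[4·1!3!0!/5! · 0!4!1!0!0!3!] = √(144/5)
  +(−1)^1/∏(1,0,3,0,0,0)! = -1/6  (running -1/6)
⟨..|..⟩ = √(144/5)·(-1/6) = -0.894427

-0.894427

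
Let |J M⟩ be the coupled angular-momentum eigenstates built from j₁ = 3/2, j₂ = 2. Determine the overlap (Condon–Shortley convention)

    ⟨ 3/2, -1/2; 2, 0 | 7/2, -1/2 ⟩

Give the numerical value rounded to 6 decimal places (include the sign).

√[8·0!3!4!/8! · 1!2!2!2!3!4!] = √(1152/35)
  +(−1)^0/∏(0,0,2,2,1,2)! = 1/8  (running 1/8)
⟨..|..⟩ = √(1152/35)·(1/8) = +0.717137

+0.717137  (= +√(18/35))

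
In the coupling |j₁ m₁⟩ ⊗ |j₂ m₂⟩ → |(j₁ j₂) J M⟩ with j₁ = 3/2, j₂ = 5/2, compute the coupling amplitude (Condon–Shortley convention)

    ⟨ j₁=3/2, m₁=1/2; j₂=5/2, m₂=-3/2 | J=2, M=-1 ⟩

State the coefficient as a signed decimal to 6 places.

+√(1/42) = +0.154303

√[5·2!1!3!/7! · 2!1!1!4!1!3!] = √(24/7)
  +(−1)^0/∏(0,2,1,1,0,2)! = 1/4  (running 1/4)
  +(−1)^1/∏(1,1,0,0,1,3)! = -1/6  (running 1/12)
⟨..|..⟩ = √(24/7)·(1/12) = +0.154303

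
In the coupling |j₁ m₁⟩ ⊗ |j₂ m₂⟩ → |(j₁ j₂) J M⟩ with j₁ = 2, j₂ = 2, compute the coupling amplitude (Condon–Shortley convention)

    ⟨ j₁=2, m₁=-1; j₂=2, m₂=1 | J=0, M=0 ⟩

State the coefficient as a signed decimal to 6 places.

-0.447214

triangle: 4!·0!·0!/5! = 24/120
(j±m)!: 1!·3!·3!·1!·0!·0! = 36
prefactor² = (2J+1)·Δ·N² = 36/5
  k=3: −1/(3!·1!·0!·0!·0!·0!) = -1/6
Σ = -1/6  ⇒  CG² = 36/5·(-1/6)² = 1/5
CG = −√(1/5) = -0.447214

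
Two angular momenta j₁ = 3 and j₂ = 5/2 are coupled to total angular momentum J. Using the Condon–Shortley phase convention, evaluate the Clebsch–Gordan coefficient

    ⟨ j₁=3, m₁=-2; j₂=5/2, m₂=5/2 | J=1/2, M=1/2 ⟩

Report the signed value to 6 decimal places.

-0.218218

j₁+j₂−J=5  J+j₁−j₂=1  J−j₁+j₂=0  j₁+j₂+J+1=7
(j₁±m₁, j₂±m₂, J±M) = (1,5,5,0,1,0)
P² = 4800/7
sum k=5..5:
  [5] −1/120 = -1/120
S = -1/120
C² = P²·S² = 1/21 ; C = -0.218218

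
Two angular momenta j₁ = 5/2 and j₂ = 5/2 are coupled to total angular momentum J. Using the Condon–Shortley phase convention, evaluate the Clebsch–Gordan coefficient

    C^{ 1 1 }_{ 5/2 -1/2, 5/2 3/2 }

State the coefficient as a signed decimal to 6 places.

√[3·4!1!1!/7! · 2!3!4!1!2!0!] = √(288/35)
  +(−1)^3/∏(3,1,0,1,1,0)! = -1/6  (running -1/6)
⟨..|..⟩ = √(288/35)·(-1/6) = -0.478091

-0.478091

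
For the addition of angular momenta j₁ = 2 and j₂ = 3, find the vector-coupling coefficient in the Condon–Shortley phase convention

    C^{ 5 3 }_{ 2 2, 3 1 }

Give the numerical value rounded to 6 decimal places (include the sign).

+√(1/3) ≈ +0.577350

j₁+j₂−J=0  J+j₁−j₂=4  J−j₁+j₂=6  j₁+j₂+J+1=11
(j₁±m₁, j₂±m₂, J±M) = (4,0,4,2,8,2)
P² = 442368
sum k=0..0:
  [0] +1/1152 = 1/1152
S = 1/1152
C² = P²·S² = 1/3 ; C = +0.577350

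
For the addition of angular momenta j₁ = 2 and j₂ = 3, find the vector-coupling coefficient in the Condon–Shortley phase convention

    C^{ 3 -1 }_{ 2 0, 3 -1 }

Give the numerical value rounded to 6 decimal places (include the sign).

-0.387298

triangle: 2!·2!·4!/9! = 96/362880
(j±m)!: 2!·2!·2!·4!·2!·4! = 9216
prefactor² = (2J+1)·Δ·N² = 256/15
  k=0: +1/(0!·2!·2!·2!·0!·2!) = 1/16
  k=1: −1/(1!·1!·1!·1!·1!·3!) = -1/6
  k=2: +1/(2!·0!·0!·0!·2!·4!) = 1/96
Σ = -3/32  ⇒  CG² = 256/15·(-3/32)² = 3/20
CG = −√(3/20) = -0.387298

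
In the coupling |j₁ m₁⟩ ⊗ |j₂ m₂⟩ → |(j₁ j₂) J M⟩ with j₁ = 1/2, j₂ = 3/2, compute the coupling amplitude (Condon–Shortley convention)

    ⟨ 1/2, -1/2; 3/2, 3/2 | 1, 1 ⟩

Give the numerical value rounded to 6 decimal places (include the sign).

−√(3/4) = -0.866025

j₁+j₂−J=1  J+j₁−j₂=0  J−j₁+j₂=2  j₁+j₂+J+1=4
(j₁±m₁, j₂±m₂, J±M) = (0,1,3,0,2,0)
P² = 3
sum k=1..1:
  [1] −1/2 = -1/2
S = -1/2
C² = P²·S² = 3/4 ; C = -0.866025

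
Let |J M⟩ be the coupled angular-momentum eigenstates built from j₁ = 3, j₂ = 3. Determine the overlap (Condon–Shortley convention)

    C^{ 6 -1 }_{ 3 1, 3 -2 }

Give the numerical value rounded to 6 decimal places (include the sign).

+0.337100  (= +√(5/44))

j₁+j₂−J=0  J+j₁−j₂=6  J−j₁+j₂=6  j₁+j₂+J+1=13
(j₁±m₁, j₂±m₂, J±M) = (4,2,1,5,5,7)
P² = 41472000/11
sum k=0..0:
  [0] +1/5760 = 1/5760
S = 1/5760
C² = P²·S² = 5/44 ; C = +0.337100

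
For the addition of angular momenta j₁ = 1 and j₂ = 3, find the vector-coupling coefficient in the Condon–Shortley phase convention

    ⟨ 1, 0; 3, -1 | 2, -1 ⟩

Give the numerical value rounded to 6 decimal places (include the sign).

−√(8/21) = -0.617213

j₁+j₂−J=2  J+j₁−j₂=0  J−j₁+j₂=4  j₁+j₂+J+1=7
(j₁±m₁, j₂±m₂, J±M) = (1,1,2,4,1,3)
P² = 96/7
sum k=1..1:
  [1] −1/6 = -1/6
S = -1/6
C² = P²·S² = 8/21 ; C = -0.617213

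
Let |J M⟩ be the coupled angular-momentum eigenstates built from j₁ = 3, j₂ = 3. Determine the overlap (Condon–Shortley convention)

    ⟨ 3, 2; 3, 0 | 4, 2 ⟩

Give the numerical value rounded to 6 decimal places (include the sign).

+0.139573  (= +√(3/154))

√[9·2!4!4!/11! · 5!1!3!3!6!2!] = √(124416/77)
  +(−1)^0/∏(0,2,1,3,3,1)! = 1/72  (running 1/72)
  +(−1)^1/∏(1,1,0,2,4,2)! = -1/96  (running 1/288)
⟨..|..⟩ = √(124416/77)·(1/288) = +0.139573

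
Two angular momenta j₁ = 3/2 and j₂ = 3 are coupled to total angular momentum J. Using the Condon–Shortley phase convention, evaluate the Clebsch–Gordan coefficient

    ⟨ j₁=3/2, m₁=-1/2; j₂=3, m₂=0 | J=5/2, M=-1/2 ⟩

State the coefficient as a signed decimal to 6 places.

−√(6/35) = -0.414039

√[6·2!1!4!/8! · 1!2!3!3!2!3!] = √(216/35)
  +(−1)^1/∏(1,1,1,2,0,2)! = -1/4  (running -1/4)
  +(−1)^2/∏(2,0,0,1,1,3)! = 1/12  (running -1/6)
⟨..|..⟩ = √(216/35)·(-1/6) = -0.414039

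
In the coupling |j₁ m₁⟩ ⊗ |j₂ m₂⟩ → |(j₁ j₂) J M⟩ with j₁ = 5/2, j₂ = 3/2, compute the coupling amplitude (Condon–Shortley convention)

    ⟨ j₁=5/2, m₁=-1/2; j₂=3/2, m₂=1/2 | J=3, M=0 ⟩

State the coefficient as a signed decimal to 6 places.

j₁+j₂−J=1  J+j₁−j₂=4  J−j₁+j₂=2  j₁+j₂+J+1=8
(j₁±m₁, j₂±m₂, J±M) = (2,3,2,1,3,3)
P² = 36/5
sum k=0..1:
  [0] +1/12 = 1/12
  [1] −1/4 = -1/4
S = -1/6
C² = P²·S² = 1/5 ; C = -0.447214

-0.447214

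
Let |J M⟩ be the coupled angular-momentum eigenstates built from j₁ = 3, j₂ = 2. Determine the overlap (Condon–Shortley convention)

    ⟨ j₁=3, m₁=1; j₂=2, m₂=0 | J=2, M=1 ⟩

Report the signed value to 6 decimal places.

-0.377964

j₁+j₂−J=3  J+j₁−j₂=3  J−j₁+j₂=1  j₁+j₂+J+1=8
(j₁±m₁, j₂±m₂, J±M) = (4,2,2,2,3,1)
P² = 36/7
sum k=1..2:
  [1] −1/4 = -1/4
  [2] +1/12 = 1/12
S = -1/6
C² = P²·S² = 1/7 ; C = -0.377964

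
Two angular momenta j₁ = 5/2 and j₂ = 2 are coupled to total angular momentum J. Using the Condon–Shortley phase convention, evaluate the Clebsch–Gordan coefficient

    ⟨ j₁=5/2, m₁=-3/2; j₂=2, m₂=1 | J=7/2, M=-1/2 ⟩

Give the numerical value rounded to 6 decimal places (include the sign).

−√(121/315) ≈ -0.619780

√[8·1!4!3!/9! · 1!4!3!1!3!4!] = √(2304/35)
  +(−1)^0/∏(0,1,4,3,0,0)! = 1/144  (running 1/144)
  +(−1)^1/∏(1,0,3,2,1,1)! = -1/12  (running -11/144)
⟨..|..⟩ = √(2304/35)·(-11/144) = -0.619780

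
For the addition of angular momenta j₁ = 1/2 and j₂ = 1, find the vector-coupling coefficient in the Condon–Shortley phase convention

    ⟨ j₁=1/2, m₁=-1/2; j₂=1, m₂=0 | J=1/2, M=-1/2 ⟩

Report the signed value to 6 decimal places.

-0.577350  (= −√(1/3))

j₁+j₂−J=1  J+j₁−j₂=0  J−j₁+j₂=1  j₁+j₂+J+1=3
(j₁±m₁, j₂±m₂, J±M) = (0,1,1,1,0,1)
P² = 1/3
sum k=1..1:
  [1] −1/1 = -1
S = -1
C² = P²·S² = 1/3 ; C = -0.577350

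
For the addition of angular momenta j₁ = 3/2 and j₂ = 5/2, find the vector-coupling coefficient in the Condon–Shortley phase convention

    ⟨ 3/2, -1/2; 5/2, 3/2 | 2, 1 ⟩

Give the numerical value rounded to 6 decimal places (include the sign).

+√(1/42) ≈ +0.154303

√[5·2!1!3!/7! · 1!2!4!1!3!1!] = √(24/7)
  +(−1)^1/∏(1,1,1,3,0,0)! = -1/6  (running -1/6)
  +(−1)^2/∏(2,0,0,2,1,1)! = 1/4  (running 1/12)
⟨..|..⟩ = √(24/7)·(1/12) = +0.154303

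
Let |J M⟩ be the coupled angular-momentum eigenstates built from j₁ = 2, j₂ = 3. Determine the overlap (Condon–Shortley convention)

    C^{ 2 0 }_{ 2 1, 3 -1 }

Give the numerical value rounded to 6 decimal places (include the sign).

√[5·3!1!3!/8! · 3!1!2!4!2!2!] = √(36/7)
  +(−1)^0/∏(0,3,1,2,0,1)! = 1/12  (running 1/12)
  +(−1)^1/∏(1,2,0,1,1,2)! = -1/4  (running -1/6)
⟨..|..⟩ = √(36/7)·(-1/6) = -0.377964

−√(1/7) = -0.377964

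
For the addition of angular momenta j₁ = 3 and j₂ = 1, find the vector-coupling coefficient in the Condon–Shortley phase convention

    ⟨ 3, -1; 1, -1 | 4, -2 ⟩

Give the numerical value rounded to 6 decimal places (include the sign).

√[9·0!6!2!/9! · 2!4!0!2!2!6!] = √(34560/7)
  +(−1)^0/∏(0,0,4,0,2,2)! = 1/96  (running 1/96)
⟨..|..⟩ = √(34560/7)·(1/96) = +0.731925

+√(15/28) ≈ +0.731925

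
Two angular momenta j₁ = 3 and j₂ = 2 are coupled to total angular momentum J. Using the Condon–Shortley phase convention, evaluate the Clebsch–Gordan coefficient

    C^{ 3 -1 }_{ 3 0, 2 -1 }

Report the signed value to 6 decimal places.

-0.182574

j₁+j₂−J=2  J+j₁−j₂=4  J−j₁+j₂=2  j₁+j₂+J+1=9
(j₁±m₁, j₂±m₂, J±M) = (3,3,1,3,2,4)
P² = 96/5
sum k=0..1:
  [0] +1/12 = 1/12
  [1] −1/8 = -1/8
S = -1/24
C² = P²·S² = 1/30 ; C = -0.182574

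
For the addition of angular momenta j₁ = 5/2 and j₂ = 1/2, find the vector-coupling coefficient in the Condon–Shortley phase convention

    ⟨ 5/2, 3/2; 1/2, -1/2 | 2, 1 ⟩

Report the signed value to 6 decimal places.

+√(2/3) ≈ +0.816497

j₁+j₂−J=1  J+j₁−j₂=4  J−j₁+j₂=0  j₁+j₂+J+1=6
(j₁±m₁, j₂±m₂, J±M) = (4,1,0,1,3,1)
P² = 24
sum k=0..0:
  [0] +1/6 = 1/6
S = 1/6
C² = P²·S² = 2/3 ; C = +0.816497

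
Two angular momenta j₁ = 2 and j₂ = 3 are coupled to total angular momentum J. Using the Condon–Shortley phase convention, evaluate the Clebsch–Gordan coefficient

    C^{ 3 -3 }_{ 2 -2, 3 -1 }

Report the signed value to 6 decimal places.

+0.408248

j₁+j₂−J=2  J+j₁−j₂=2  J−j₁+j₂=4  j₁+j₂+J+1=9
(j₁±m₁, j₂±m₂, J±M) = (0,4,2,4,0,6)
P² = 1536
sum k=2..2:
  [2] +1/96 = 1/96
S = 1/96
C² = P²·S² = 1/6 ; C = +0.408248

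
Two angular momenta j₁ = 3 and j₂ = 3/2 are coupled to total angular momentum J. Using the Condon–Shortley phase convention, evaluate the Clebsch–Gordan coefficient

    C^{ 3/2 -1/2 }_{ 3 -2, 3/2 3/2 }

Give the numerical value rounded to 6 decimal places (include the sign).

√[4·3!3!0!/7! · 1!5!3!0!1!2!] = √(288/7)
  +(−1)^3/∏(3,0,2,0,1,0)! = -1/12  (running -1/12)
⟨..|..⟩ = √(288/7)·(-1/12) = -0.534522

−√(2/7) ≈ -0.534522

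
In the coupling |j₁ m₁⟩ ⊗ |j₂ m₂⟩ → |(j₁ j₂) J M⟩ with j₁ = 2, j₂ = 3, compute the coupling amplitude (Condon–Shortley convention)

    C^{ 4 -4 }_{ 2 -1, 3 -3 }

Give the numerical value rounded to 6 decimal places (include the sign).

j₁+j₂−J=1  J+j₁−j₂=3  J−j₁+j₂=5  j₁+j₂+J+1=10
(j₁±m₁, j₂±m₂, J±M) = (1,3,0,6,0,8)
P² = 311040
sum k=0..0:
  [0] +1/720 = 1/720
S = 1/720
C² = P²·S² = 3/5 ; C = +0.774597

+√(3/5) ≈ +0.774597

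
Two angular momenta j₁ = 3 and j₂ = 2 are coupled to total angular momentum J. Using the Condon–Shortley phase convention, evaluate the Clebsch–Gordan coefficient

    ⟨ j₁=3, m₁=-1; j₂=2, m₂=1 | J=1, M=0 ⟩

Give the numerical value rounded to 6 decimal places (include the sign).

triangle: 4!×2!×0!/7! = 48/5040
(j±m)!: 2!×4!×3!×1!×1!×1! = 288
prefactor² = (2J+1)×Δ×N² = 288/35
  k=3: −1/(3!×1!×1!×0!×1!×0!) = -1/6
Σ = -1/6  ⇒  CG² = 288/35×(-1/6)² = 8/35
CG = −√(8/35) = -0.478091

−√(8/35) ≈ -0.478091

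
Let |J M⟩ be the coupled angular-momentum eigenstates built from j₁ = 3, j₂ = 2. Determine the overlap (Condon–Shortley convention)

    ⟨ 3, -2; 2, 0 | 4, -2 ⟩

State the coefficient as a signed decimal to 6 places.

−√(12/35) = -0.585540

j₁+j₂−J=1  J+j₁−j₂=5  J−j₁+j₂=3  j₁+j₂+J+1=10
(j₁±m₁, j₂±m₂, J±M) = (1,5,2,2,2,6)
P² = 8640/7
sum k=0..1:
  [0] +1/240 = 1/240
  [1] −1/48 = -1/48
S = -1/60
C² = P²·S² = 12/35 ; C = -0.585540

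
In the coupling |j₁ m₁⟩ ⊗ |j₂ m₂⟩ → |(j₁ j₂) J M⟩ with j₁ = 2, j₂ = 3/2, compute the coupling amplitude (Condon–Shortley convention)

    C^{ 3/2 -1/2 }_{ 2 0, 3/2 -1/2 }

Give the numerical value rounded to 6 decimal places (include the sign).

j₁+j₂−J=2  J+j₁−j₂=2  J−j₁+j₂=1  j₁+j₂+J+1=6
(j₁±m₁, j₂±m₂, J±M) = (2,2,1,2,1,2)
P² = 16/45
sum k=0..1:
  [0] +1/4 = 1/4
  [1] −1/1 = -1
S = -3/4
C² = P²·S² = 1/5 ; C = -0.447214

-0.447214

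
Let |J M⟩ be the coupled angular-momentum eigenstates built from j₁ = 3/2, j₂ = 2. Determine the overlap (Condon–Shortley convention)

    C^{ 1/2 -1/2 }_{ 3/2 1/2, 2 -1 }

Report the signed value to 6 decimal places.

−√(3/10) ≈ -0.547723

√[2·3!0!1!/5! · 2!1!1!3!0!1!] = √(6/5)
  +(−1)^1/∏(1,2,0,0,0,1)! = -1/2  (running -1/2)
⟨..|..⟩ = √(6/5)·(-1/2) = -0.547723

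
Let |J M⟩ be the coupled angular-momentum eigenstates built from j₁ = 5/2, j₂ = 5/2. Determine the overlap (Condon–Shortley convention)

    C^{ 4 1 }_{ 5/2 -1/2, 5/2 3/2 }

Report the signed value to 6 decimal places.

−√(5/14) ≈ -0.597614

j₁+j₂−J=1  J+j₁−j₂=4  J−j₁+j₂=4  j₁+j₂+J+1=10
(j₁±m₁, j₂±m₂, J±M) = (2,3,4,1,5,3)
P² = 10368/35
sum k=0..1:
  [0] +1/144 = 1/144
  [1] −1/24 = -1/24
S = -5/144
C² = P²·S² = 5/14 ; C = -0.597614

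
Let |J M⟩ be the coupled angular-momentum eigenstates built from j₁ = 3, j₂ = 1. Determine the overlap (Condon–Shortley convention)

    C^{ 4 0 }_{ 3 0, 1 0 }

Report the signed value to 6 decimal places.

j₁+j₂−J=0  J+j₁−j₂=6  J−j₁+j₂=2  j₁+j₂+J+1=9
(j₁±m₁, j₂±m₂, J±M) = (3,3,1,1,4,4)
P² = 5184/7
sum k=0..0:
  [0] +1/36 = 1/36
S = 1/36
C² = P²·S² = 4/7 ; C = +0.755929

+0.755929  (= +√(4/7))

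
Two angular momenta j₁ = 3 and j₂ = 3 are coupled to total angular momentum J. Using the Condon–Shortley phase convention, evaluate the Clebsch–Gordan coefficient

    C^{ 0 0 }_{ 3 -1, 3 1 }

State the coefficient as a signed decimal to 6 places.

+0.377964  (= +√(1/7))

triangle: 6!·0!·0!/7! = 720/5040
(j±m)!: 2!·4!·4!·2!·0!·0! = 2304
prefactor² = (2J+1)·Δ·N² = 2304/7
  k=4: +1/(4!·2!·0!·0!·0!·0!) = 1/48
Σ = 1/48  ⇒  CG² = 2304/7·1/48² = 1/7
CG = +√(1/7) = +0.377964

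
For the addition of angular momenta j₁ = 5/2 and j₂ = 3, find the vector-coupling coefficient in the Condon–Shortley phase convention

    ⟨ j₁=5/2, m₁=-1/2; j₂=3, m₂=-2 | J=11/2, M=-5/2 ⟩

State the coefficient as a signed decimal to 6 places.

j₁+j₂−J=0  J+j₁−j₂=5  J−j₁+j₂=6  j₁+j₂+J+1=12
(j₁±m₁, j₂±m₂, J±M) = (2,3,1,5,3,8)
P² = 8294400/11
sum k=0..0:
  [0] +1/1440 = 1/1440
S = 1/1440
C² = P²·S² = 4/11 ; C = +0.603023

+√(4/11) ≈ +0.603023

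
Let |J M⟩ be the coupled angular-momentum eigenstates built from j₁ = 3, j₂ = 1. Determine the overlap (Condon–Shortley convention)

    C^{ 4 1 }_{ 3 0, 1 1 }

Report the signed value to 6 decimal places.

√[9·0!6!2!/9! · 3!3!2!0!5!3!] = √(12960/7)
  +(−1)^0/∏(0,0,3,2,3,0)! = 1/72  (running 1/72)
⟨..|..⟩ = √(12960/7)·(1/72) = +0.597614

+0.597614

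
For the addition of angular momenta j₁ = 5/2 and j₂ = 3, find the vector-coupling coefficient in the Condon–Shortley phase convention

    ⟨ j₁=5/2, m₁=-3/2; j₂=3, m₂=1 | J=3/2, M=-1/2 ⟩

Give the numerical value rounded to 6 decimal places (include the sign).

√[4·4!1!2!/8! · 1!4!4!2!1!2!] = √(384/35)
  +(−1)^3/∏(3,1,1,1,0,1)! = -1/6  (running -1/6)
  +(−1)^4/∏(4,0,0,0,1,2)! = 1/48  (running -7/48)
⟨..|..⟩ = √(384/35)·(-7/48) = -0.483046

-0.483046  (= −√(7/30))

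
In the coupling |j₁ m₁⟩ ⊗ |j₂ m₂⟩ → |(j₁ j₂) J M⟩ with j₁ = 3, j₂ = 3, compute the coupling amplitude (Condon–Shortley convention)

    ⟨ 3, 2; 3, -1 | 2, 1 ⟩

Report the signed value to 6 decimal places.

-0.422577

√[5·4!2!2!/9! · 5!1!2!4!3!1!] = √(320/7)
  +(−1)^0/∏(0,4,1,2,1,0)! = 1/48  (running 1/48)
  +(−1)^1/∏(1,3,0,1,2,1)! = -1/12  (running -1/16)
⟨..|..⟩ = √(320/7)·(-1/16) = -0.422577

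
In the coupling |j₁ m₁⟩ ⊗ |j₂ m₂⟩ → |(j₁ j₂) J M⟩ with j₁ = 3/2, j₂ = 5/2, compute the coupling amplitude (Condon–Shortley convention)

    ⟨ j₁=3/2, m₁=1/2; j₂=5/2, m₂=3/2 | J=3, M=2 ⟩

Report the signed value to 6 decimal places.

triangle: 1!*2!*4!/8! = 48/40320
(j±m)!: 2!*1!*4!*1!*5!*1! = 5760
prefactor² = (2J+1)*Δ*N² = 48
  k=0: +1/(0!*1!*1!*4!*1!*0!) = 1/24
  k=1: −1/(1!*0!*0!*3!*2!*1!) = -1/12
Σ = -1/24  ⇒  CG² = 48*(-1/24)² = 1/12
CG = −√(1/12) = -0.288675

−√(1/12) = -0.288675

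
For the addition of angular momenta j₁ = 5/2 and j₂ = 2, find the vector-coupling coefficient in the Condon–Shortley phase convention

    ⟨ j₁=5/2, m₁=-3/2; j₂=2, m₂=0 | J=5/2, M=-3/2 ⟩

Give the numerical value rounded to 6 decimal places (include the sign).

−√(1/70) ≈ -0.119523

triangle: 2!·3!·2!/8! = 24/40320
(j±m)!: 1!·4!·2!·2!·1!·4! = 2304
prefactor² = (2J+1)·Δ·N² = 288/35
  k=1: −1/(1!·1!·3!·1!·0!·1!) = -1/6
  k=2: +1/(2!·0!·2!·0!·1!·2!) = 1/8
Σ = -1/24  ⇒  CG² = 288/35·(-1/24)² = 1/70
CG = −√(1/70) = -0.119523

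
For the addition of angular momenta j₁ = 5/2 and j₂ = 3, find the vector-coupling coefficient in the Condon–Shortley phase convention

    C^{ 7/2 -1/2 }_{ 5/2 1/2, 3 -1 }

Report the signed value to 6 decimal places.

√[8·2!3!4!/10! · 3!2!2!4!3!4!] = √(9216/175)
  +(−1)^0/∏(0,2,2,2,1,2)! = 1/16  (running 1/16)
  +(−1)^1/∏(1,1,1,1,2,3)! = -1/12  (running -1/48)
  +(−1)^2/∏(2,0,0,0,3,4)! = 1/288  (running -5/288)
⟨..|..⟩ = √(9216/175)·(-5/288) = -0.125988

−√(1/63) = -0.125988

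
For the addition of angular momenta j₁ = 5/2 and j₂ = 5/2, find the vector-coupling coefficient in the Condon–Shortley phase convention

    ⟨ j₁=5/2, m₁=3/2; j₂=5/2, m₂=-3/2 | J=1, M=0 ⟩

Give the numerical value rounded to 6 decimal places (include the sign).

√[3·4!1!1!/7! · 4!1!1!4!1!1!] = √(288/35)
  +(−1)^0/∏(0,4,1,1,0,0)! = 1/24  (running 1/24)
  +(−1)^1/∏(1,3,0,0,1,1)! = -1/6  (running -1/8)
⟨..|..⟩ = √(288/35)·(-1/8) = -0.358569

-0.358569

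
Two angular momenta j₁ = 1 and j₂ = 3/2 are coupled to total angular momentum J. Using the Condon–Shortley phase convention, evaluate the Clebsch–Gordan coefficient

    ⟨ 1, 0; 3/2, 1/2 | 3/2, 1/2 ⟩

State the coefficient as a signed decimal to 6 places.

−√(1/15) ≈ -0.258199

√[4·1!1!2!/5! · 1!1!2!1!2!1!] = √(4/15)
  +(−1)^0/∏(0,1,1,2,0,0)! = 1/2  (running 1/2)
  +(−1)^1/∏(1,0,0,1,1,1)! = -1  (running -1/2)
⟨..|..⟩ = √(4/15)·(-1/2) = -0.258199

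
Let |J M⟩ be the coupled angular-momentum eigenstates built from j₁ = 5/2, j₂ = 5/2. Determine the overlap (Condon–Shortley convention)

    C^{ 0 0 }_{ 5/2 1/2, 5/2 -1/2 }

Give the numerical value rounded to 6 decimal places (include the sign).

+0.408248  (= +√(1/6))

triangle: 5!·0!·0!/6! = 120/720
(j±m)!: 3!·2!·2!·3!·0!·0! = 144
prefactor² = (2J+1)·Δ·N² = 24
  k=2: +1/(2!·3!·0!·0!·0!·0!) = 1/12
Σ = 1/12  ⇒  CG² = 24·1/12² = 1/6
CG = +√(1/6) = +0.408248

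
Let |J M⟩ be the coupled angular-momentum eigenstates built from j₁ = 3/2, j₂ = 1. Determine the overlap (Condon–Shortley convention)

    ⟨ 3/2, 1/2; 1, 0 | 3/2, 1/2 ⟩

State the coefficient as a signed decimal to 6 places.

+√(1/15) ≈ +0.258199

triangle: 1!×2!×1!/5! = 2/120
(j±m)!: 2!×1!×1!×1!×2!×1! = 4
prefactor² = (2J+1)×Δ×N² = 4/15
  k=0: +1/(0!×1!×1!×1!×1!×0!) = 1
  k=1: −1/(1!×0!×0!×0!×2!×1!) = -1/2
Σ = 1/2  ⇒  CG² = 4/15×1/2² = 1/15
CG = +√(1/15) = +0.258199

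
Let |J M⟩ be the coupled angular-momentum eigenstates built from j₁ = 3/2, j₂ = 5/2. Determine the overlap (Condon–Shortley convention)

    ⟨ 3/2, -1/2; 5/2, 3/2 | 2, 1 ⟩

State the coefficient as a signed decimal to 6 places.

+√(1/42) ≈ +0.154303

√[5·2!1!3!/7! · 1!2!4!1!3!1!] = √(24/7)
  +(−1)^1/∏(1,1,1,3,0,0)! = -1/6  (running -1/6)
  +(−1)^2/∏(2,0,0,2,1,1)! = 1/4  (running 1/12)
⟨..|..⟩ = √(24/7)·(1/12) = +0.154303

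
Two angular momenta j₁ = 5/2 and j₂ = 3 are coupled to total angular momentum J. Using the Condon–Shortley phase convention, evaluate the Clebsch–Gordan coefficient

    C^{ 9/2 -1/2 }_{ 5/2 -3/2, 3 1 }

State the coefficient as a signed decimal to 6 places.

j₁+j₂−J=1  J+j₁−j₂=4  J−j₁+j₂=5  j₁+j₂+J+1=11
(j₁±m₁, j₂±m₂, J±M) = (1,4,4,2,4,5)
P² = 184320/77
sum k=0..1:
  [0] +1/576 = 1/576
  [1] −1/72 = -1/72
S = -7/576
C² = P²·S² = 35/99 ; C = -0.594588

−√(35/99) ≈ -0.594588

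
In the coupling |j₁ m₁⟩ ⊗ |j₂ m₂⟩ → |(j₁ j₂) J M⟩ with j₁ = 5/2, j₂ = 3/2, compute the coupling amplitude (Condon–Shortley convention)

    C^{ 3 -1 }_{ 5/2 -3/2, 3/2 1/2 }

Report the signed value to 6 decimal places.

−√(49/120) = -0.639010

j₁+j₂−J=1  J+j₁−j₂=4  J−j₁+j₂=2  j₁+j₂+J+1=8
(j₁±m₁, j₂±m₂, J±M) = (1,4,2,1,2,4)
P² = 96/5
sum k=0..1:
  [0] +1/48 = 1/48
  [1] −1/6 = -1/6
S = -7/48
C² = P²·S² = 49/120 ; C = -0.639010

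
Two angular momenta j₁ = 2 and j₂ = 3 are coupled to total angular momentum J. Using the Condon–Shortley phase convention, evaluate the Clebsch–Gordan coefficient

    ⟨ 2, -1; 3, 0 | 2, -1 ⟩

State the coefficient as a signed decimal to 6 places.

j₁+j₂−J=3  J+j₁−j₂=1  J−j₁+j₂=3  j₁+j₂+J+1=8
(j₁±m₁, j₂±m₂, J±M) = (1,3,3,3,1,3)
P² = 81/14
sum k=2..3:
  [2] +1/4 = 1/4
  [3] −1/36 = -1/36
S = 2/9
C² = P²·S² = 2/7 ; C = +0.534522

+√(2/7) ≈ +0.534522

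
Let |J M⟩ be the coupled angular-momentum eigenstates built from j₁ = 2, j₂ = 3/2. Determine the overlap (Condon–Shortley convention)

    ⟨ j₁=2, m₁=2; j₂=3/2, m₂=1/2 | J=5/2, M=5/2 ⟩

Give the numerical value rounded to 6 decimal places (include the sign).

+0.755929

√[6·1!3!2!/7! · 4!0!2!1!5!0!] = √(576/7)
  +(−1)^0/∏(0,1,0,2,3,0)! = 1/12  (running 1/12)
⟨..|..⟩ = √(576/7)·(1/12) = +0.755929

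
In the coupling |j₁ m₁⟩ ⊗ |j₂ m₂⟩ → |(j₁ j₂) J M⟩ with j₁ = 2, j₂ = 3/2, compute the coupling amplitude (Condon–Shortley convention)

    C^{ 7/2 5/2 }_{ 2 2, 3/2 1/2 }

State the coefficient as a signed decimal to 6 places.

+√(3/7) ≈ +0.654654

√[8·0!4!3!/8! · 4!0!2!1!6!1!] = √(6912/7)
  +(−1)^0/∏(0,0,0,2,4,1)! = 1/48  (running 1/48)
⟨..|..⟩ = √(6912/7)·(1/48) = +0.654654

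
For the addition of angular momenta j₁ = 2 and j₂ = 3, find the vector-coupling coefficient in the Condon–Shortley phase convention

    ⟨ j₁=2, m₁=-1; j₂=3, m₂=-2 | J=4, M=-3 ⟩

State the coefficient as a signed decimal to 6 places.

+√(1/20) = +0.223607

triangle: 1!·3!·5!/10! = 720/3628800
(j±m)!: 1!·3!·1!·5!·1!·7! = 3628800
prefactor² = (2J+1)·Δ·N² = 6480
  k=0: +1/(0!·1!·3!·1!·0!·4!) = 1/144
  k=1: −1/(1!·0!·2!·0!·1!·5!) = -1/240
Σ = 1/360  ⇒  CG² = 6480·1/360² = 1/20
CG = +√(1/20) = +0.223607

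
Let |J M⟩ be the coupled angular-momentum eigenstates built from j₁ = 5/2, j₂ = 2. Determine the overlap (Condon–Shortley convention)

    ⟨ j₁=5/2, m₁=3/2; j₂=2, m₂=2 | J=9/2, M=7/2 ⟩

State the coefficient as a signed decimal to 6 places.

√[10·0!5!4!/10! · 4!1!4!0!8!1!] = √(184320)
  +(−1)^0/∏(0,0,1,4,4,0)! = 1/576  (running 1/576)
⟨..|..⟩ = √(184320)·(1/576) = +0.745356

+√(5/9) = +0.745356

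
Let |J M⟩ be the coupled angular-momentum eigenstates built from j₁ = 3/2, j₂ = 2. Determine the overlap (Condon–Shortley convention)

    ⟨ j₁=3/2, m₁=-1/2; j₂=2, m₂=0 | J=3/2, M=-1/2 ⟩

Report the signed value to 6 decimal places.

-0.447214

triangle: 2!·1!·2!/6! = 4/720
(j±m)!: 1!·2!·2!·2!·1!·2! = 16
prefactor² = (2J+1)·Δ·N² = 16/45
  k=1: −1/(1!·1!·1!·1!·0!·1!) = -1
  k=2: +1/(2!·0!·0!·0!·1!·2!) = 1/4
Σ = -3/4  ⇒  CG² = 16/45·(-3/4)² = 1/5
CG = −√(1/5) = -0.447214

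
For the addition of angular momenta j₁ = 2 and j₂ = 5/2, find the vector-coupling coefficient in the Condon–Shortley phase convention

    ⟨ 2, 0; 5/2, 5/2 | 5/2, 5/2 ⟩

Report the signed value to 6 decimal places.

+0.597614  (= +√(5/14))

√[6·2!2!3!/8! · 2!2!5!0!5!0!] = √(1440/7)
  +(−1)^2/∏(2,0,0,3,2,0)! = 1/24  (running 1/24)
⟨..|..⟩ = √(1440/7)·(1/24) = +0.597614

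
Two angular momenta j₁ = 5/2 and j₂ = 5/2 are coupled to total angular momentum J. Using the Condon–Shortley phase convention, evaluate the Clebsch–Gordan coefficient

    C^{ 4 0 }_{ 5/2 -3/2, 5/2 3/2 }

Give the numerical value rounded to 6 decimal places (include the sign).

-0.566947

triangle: 1!·4!·4!/10! = 576/3628800
(j±m)!: 1!·4!·4!·1!·4!·4! = 331776
prefactor² = (2J+1)·Δ·N² = 82944/175
  k=0: +1/(0!·1!·4!·4!·0!·0!) = 1/576
  k=1: −1/(1!·0!·3!·3!·1!·1!) = -1/36
Σ = -5/192  ⇒  CG² = 82944/175·(-5/192)² = 9/28
CG = −√(9/28) = -0.566947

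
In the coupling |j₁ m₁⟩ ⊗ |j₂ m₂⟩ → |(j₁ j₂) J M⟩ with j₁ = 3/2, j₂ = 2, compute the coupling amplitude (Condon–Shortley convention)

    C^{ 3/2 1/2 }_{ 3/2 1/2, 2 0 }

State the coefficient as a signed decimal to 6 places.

triangle: 2!×1!×2!/6! = 4/720
(j±m)!: 2!×1!×2!×2!×2!×1! = 16
prefactor² = (2J+1)×Δ×N² = 16/45
  k=0: +1/(0!×2!×1!×2!×0!×0!) = 1/4
  k=1: −1/(1!×1!×0!×1!×1!×1!) = -1
Σ = -3/4  ⇒  CG² = 16/45×(-3/4)² = 1/5
CG = −√(1/5) = -0.447214

−√(1/5) = -0.447214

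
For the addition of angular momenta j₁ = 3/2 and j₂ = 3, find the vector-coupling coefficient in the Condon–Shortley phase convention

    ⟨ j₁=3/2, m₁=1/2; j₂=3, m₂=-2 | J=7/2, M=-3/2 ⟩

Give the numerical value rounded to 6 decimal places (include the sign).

triangle: 1!*2!*5!/9! = 240/362880
(j±m)!: 2!*1!*1!*5!*2!*5! = 57600
prefactor² = (2J+1)*Δ*N² = 6400/21
  k=0: +1/(0!*1!*1!*1!*1!*4!) = 1/24
  k=1: −1/(1!*0!*0!*0!*2!*5!) = -1/240
Σ = 3/80  ⇒  CG² = 6400/21*3/80² = 3/7
CG = +√(3/7) = +0.654654

+0.654654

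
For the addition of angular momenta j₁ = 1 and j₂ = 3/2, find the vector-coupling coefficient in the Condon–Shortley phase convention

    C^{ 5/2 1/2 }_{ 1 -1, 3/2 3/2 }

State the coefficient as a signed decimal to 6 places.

j₁+j₂−J=0  J+j₁−j₂=2  J−j₁+j₂=3  j₁+j₂+J+1=6
(j₁±m₁, j₂±m₂, J±M) = (0,2,3,0,3,2)
P² = 72/5
sum k=0..0:
  [0] +1/12 = 1/12
S = 1/12
C² = P²·S² = 1/10 ; C = +0.316228

+√(1/10) = +0.316228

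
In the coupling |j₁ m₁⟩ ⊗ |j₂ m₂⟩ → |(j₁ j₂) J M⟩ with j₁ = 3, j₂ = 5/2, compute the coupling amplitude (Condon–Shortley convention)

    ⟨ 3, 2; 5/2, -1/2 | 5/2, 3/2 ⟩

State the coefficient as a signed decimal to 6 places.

-0.267261

triangle: 3!*3!*2!/9! = 72/362880
(j±m)!: 5!*1!*2!*3!*4!*1! = 34560
prefactor² = (2J+1)*Δ*N² = 288/7
  k=0: +1/(0!*3!*1!*2!*2!*0!) = 1/24
  k=1: −1/(1!*2!*0!*1!*3!*1!) = -1/12
Σ = -1/24  ⇒  CG² = 288/7*(-1/24)² = 1/14
CG = −√(1/14) = -0.267261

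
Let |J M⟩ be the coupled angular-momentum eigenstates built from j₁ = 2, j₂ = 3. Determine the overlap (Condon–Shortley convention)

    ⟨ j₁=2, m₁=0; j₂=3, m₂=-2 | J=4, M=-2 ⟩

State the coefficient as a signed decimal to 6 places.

+√(12/35) = +0.585540

triangle: 1!*3!*5!/10! = 720/3628800
(j±m)!: 2!*2!*1!*5!*2!*6! = 691200
prefactor² = (2J+1)*Δ*N² = 8640/7
  k=0: +1/(0!*1!*2!*1!*1!*4!) = 1/48
  k=1: −1/(1!*0!*1!*0!*2!*5!) = -1/240
Σ = 1/60  ⇒  CG² = 8640/7*1/60² = 12/35
CG = +√(12/35) = +0.585540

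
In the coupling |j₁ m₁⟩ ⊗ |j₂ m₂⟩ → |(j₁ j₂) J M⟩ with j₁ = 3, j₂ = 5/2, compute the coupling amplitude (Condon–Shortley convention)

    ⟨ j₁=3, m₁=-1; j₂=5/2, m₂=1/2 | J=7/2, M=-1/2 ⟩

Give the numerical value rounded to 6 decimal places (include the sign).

-0.125988

√[8·2!4!3!/10! · 2!4!3!2!3!4!] = √(9216/175)
  +(−1)^0/∏(0,2,4,3,0,0)! = 1/288  (running 1/288)
  +(−1)^1/∏(1,1,3,2,1,1)! = -1/12  (running -23/288)
  +(−1)^2/∏(2,0,2,1,2,2)! = 1/16  (running -5/288)
⟨..|..⟩ = √(9216/175)·(-5/288) = -0.125988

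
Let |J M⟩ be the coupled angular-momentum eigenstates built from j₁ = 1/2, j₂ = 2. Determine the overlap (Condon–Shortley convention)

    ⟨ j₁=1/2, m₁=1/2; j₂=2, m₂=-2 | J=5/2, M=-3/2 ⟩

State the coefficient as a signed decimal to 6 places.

+√(1/5) = +0.447214

triangle: 0!*1!*4!/6! = 24/720
(j±m)!: 1!*0!*0!*4!*1!*4! = 576
prefactor² = (2J+1)*Δ*N² = 576/5
  k=0: +1/(0!*0!*0!*0!*1!*4!) = 1/24
Σ = 1/24  ⇒  CG² = 576/5*1/24² = 1/5
CG = +√(1/5) = +0.447214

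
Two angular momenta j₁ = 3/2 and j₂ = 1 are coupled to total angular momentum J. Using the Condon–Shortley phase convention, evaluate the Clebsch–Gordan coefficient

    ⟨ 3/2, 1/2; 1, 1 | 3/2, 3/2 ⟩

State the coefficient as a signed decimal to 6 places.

−√(2/5) ≈ -0.632456

triangle: 1!*2!*1!/5! = 2/120
(j±m)!: 2!*1!*2!*0!*3!*0! = 24
prefactor² = (2J+1)*Δ*N² = 8/5
  k=1: −1/(1!*0!*0!*1!*2!*0!) = -1/2
Σ = -1/2  ⇒  CG² = 8/5*(-1/2)² = 2/5
CG = −√(2/5) = -0.632456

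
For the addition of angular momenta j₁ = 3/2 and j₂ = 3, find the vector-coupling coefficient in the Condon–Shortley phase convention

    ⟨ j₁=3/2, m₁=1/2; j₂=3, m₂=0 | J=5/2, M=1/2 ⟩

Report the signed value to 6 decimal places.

-0.414039  (= −√(6/35))

j₁+j₂−J=2  J+j₁−j₂=1  J−j₁+j₂=4  j₁+j₂+J+1=8
(j₁±m₁, j₂±m₂, J±M) = (2,1,3,3,3,2)
P² = 216/35
sum k=0..1:
  [0] +1/12 = 1/12
  [1] −1/4 = -1/4
S = -1/6
C² = P²·S² = 6/35 ; C = -0.414039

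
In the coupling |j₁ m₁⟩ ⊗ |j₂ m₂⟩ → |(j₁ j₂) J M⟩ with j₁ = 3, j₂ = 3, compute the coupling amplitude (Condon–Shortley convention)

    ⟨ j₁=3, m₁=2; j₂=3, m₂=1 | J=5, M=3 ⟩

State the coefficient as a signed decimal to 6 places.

+0.408248  (= +√(1/6))

j₁+j₂−J=1  J+j₁−j₂=5  J−j₁+j₂=5  j₁+j₂+J+1=12
(j₁±m₁, j₂±m₂, J±M) = (5,1,4,2,8,2)
P² = 153600
sum k=0..1:
  [0] +1/576 = 1/576
  [1] −1/1440 = -1/1440
S = 1/960
C² = P²·S² = 1/6 ; C = +0.408248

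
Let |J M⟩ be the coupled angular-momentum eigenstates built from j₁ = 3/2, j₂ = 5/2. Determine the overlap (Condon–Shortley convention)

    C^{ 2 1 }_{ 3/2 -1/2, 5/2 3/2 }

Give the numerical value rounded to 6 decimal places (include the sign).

+0.154303

j₁+j₂−J=2  J+j₁−j₂=1  J−j₁+j₂=3  j₁+j₂+J+1=7
(j₁±m₁, j₂±m₂, J±M) = (1,2,4,1,3,1)
P² = 24/7
sum k=1..2:
  [1] −1/6 = -1/6
  [2] +1/4 = 1/4
S = 1/12
C² = P²·S² = 1/42 ; C = +0.154303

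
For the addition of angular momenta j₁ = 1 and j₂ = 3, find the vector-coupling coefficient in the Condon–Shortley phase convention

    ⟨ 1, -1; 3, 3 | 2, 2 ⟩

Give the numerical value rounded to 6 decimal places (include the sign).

+0.845154  (= +√(5/7))

√[5·2!0!4!/7! · 0!2!6!0!4!0!] = √(11520/7)
  +(−1)^2/∏(2,0,0,4,0,0)! = 1/48  (running 1/48)
⟨..|..⟩ = √(11520/7)·(1/48) = +0.845154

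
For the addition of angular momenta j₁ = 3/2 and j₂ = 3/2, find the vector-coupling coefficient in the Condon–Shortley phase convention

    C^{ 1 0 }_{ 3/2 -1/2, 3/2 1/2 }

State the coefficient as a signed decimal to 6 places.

-0.223607

triangle: 2!×1!×1!/5! = 2/120
(j±m)!: 1!×2!×2!×1!×1!×1! = 4
prefactor² = (2J+1)×Δ×N² = 1/5
  k=1: −1/(1!×1!×1!×1!×0!×0!) = -1
  k=2: +1/(2!×0!×0!×0!×1!×1!) = 1/2
Σ = -1/2  ⇒  CG² = 1/5×(-1/2)² = 1/20
CG = −√(1/20) = -0.223607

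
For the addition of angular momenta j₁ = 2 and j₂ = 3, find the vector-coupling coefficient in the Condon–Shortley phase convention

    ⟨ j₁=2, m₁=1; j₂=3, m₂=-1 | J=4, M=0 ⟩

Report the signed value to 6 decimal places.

+0.597614  (= +√(5/14))

√[9·1!3!5!/10! · 3!1!2!4!4!4!] = √(10368/35)
  +(−1)^0/∏(0,1,1,2,2,3)! = 1/24  (running 1/24)
  +(−1)^1/∏(1,0,0,1,3,4)! = -1/144  (running 5/144)
⟨..|..⟩ = √(10368/35)·(5/144) = +0.597614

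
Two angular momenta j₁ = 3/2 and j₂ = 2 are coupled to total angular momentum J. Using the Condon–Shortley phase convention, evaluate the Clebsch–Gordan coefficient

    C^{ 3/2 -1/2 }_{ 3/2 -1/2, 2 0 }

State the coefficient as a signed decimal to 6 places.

j₁+j₂−J=2  J+j₁−j₂=1  J−j₁+j₂=2  j₁+j₂+J+1=6
(j₁±m₁, j₂±m₂, J±M) = (1,2,2,2,1,2)
P² = 16/45
sum k=1..2:
  [1] −1/1 = -1
  [2] +1/4 = 1/4
S = -3/4
C² = P²·S² = 1/5 ; C = -0.447214

−√(1/5) = -0.447214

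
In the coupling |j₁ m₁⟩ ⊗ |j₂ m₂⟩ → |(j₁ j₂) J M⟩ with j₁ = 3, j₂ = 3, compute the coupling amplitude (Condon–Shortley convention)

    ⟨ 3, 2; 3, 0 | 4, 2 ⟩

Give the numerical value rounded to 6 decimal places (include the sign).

j₁+j₂−J=2  J+j₁−j₂=4  J−j₁+j₂=4  j₁+j₂+J+1=11
(j₁±m₁, j₂±m₂, J±M) = (5,1,3,3,6,2)
P² = 124416/77
sum k=0..1:
  [0] +1/72 = 1/72
  [1] −1/96 = -1/96
S = 1/288
C² = P²·S² = 3/154 ; C = +0.139573

+√(3/154) ≈ +0.139573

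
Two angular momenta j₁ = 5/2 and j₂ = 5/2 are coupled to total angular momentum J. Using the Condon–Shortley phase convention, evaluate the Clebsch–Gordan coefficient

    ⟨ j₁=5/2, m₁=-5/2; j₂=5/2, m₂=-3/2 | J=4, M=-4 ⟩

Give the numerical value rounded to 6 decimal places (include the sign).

-0.707107

triangle: 1!*4!*4!/10! = 576/3628800
(j±m)!: 0!*5!*1!*4!*0!*8! = 116121600
prefactor² = (2J+1)*Δ*N² = 165888
  k=1: −1/(1!*0!*4!*0!*0!*4!) = -1/576
Σ = -1/576  ⇒  CG² = 165888*(-1/576)² = 1/2
CG = −√(1/2) = -0.707107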